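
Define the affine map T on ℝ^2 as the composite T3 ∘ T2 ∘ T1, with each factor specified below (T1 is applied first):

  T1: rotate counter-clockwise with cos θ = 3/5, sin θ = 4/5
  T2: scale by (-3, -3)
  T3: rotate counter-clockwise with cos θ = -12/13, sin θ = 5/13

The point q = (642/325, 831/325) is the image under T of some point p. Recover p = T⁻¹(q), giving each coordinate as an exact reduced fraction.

T1 = [3/5 -4/5 0; 4/5 3/5 0; 0 0 1]
T2·T1 = [-9/5 12/5 0; -12/5 -9/5 0; 0 0 1]
T3·…·T1 = [168/65 -99/65 0; 99/65 168/65 0; 0 0 1]
det M = 9; M⁻¹ = [56/195 11/65 0; -11/65 56/195 0; 0 0 1]
M⁻¹ · (642/325, 831/325)ᵀ = (1, 2/5)ᵀ

p = (1, 2/5)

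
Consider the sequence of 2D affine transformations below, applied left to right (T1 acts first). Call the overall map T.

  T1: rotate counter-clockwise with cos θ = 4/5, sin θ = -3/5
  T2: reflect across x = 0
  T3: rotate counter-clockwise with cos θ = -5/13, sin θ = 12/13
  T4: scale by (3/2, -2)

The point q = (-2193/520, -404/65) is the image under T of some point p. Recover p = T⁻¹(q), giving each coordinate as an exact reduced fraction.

p = (-4, -5/4)

T1 = [4/5 3/5 0; -3/5 4/5 0; 0 0 1]
T2·T1 = [-4/5 -3/5 0; -3/5 4/5 0; 0 0 1]
T3·…·T1 = [56/65 -33/65 0; -33/65 -56/65 0; 0 0 1]
T4·…·T1 = [84/65 -99/130 0; 66/65 112/65 0; 0 0 1]
det M = 3; M⁻¹ = [112/195 33/130 0; -22/65 28/65 0; 0 0 1]
M⁻¹ · (-2193/520, -404/65)ᵀ = (-4, -5/4)ᵀ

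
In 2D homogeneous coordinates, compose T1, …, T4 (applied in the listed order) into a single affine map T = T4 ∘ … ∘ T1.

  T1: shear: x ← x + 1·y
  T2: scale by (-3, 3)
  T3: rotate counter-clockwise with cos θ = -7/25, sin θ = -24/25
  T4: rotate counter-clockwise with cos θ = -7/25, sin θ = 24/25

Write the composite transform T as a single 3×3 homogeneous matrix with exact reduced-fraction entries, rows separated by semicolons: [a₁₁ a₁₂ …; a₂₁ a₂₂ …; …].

T1 = [1 1 0; 0 1 0; 0 0 1]
T2·T1 = [-3 -3 0; 0 3 0; 0 0 1]
T3·…·T1 = [21/25 93/25 0; 72/25 51/25 0; 0 0 1]
T4·…·T1 = [-3 -3 0; 0 3 0; 0 0 1]

T = [-3 -3 0; 0 3 0; 0 0 1]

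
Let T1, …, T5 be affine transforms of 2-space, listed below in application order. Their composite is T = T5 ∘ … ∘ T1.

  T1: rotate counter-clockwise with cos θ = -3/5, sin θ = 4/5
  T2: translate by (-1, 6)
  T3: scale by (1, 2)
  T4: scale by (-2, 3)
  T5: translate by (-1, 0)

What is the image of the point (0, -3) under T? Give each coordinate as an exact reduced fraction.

T1 rotate counter-clockwise with cos θ = -3/5, sin θ = 4/5: (0, -3) → (12/5, 9/5)
T2 translate by (-1, 6): (12/5, 9/5) → (7/5, 39/5)
T3 scale by (1, 2): (7/5, 39/5) → (7/5, 78/5)
T4 scale by (-2, 3): (7/5, 78/5) → (-14/5, 234/5)
T5 translate by (-1, 0): (-14/5, 234/5) → (-19/5, 234/5)

T(p) = (-19/5, 234/5)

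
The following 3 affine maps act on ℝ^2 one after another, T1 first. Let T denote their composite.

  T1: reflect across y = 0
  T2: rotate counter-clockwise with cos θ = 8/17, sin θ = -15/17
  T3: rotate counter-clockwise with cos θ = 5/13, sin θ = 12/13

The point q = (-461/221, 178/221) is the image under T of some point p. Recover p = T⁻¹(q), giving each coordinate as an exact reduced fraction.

T1 = [1 0 0; 0 -1 0; 0 0 1]
T2·T1 = [8/17 -15/17 0; -15/17 -8/17 0; 0 0 1]
T3·…·T1 = [220/221 21/221 0; 21/221 -220/221 0; 0 0 1]
det M = -1; M⁻¹ = [220/221 21/221 0; 21/221 -220/221 0; 0 0 1]
M⁻¹ · (-461/221, 178/221)ᵀ = (-2, -1)ᵀ

p = (-2, -1)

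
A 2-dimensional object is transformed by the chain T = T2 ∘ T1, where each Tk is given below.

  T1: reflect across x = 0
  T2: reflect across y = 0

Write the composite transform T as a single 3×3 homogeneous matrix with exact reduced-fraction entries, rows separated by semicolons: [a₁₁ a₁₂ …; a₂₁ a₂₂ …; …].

T = [-1 0 0; 0 -1 0; 0 0 1]

T1 = [-1 0 0; 0 1 0; 0 0 1]
T2·T1 = [-1 0 0; 0 -1 0; 0 0 1]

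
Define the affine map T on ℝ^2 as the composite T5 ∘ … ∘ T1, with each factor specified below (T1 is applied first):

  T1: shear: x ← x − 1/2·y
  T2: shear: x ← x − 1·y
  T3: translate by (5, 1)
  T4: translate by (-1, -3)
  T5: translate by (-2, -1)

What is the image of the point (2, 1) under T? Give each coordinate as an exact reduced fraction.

T1 shear: x ← x − 1/2·y: (2, 1) → (3/2, 1)
T2 shear: x ← x − 1·y: (3/2, 1) → (1/2, 1)
T3 translate by (5, 1): (1/2, 1) → (11/2, 2)
T4 translate by (-1, -3): (11/2, 2) → (9/2, -1)
T5 translate by (-2, -1): (9/2, -1) → (5/2, -2)

T(p) = (5/2, -2)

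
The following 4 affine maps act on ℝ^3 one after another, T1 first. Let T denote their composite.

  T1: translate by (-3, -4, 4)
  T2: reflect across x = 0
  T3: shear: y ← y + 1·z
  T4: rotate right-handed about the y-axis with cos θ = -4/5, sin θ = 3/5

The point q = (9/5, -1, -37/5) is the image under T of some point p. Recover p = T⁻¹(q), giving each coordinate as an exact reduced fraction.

T1 = [1 0 0 -3; 0 1 0 -4; 0 0 1 4; 0 0 0 1]
T2·T1 = [-1 0 0 3; 0 1 0 -4; 0 0 1 4; 0 0 0 1]
T3·…·T1 = [-1 0 0 3; 0 1 1 0; 0 0 1 4; 0 0 0 1]
T4·…·T1 = [4/5 0 3/5 0; 0 1 1 0; 3/5 0 -4/5 -5; 0 0 0 1]
det M = -1; M⁻¹ = [4/5 0 3/5 3; -3/5 1 4/5 4; 3/5 0 -4/5 -4; 0 0 0 1]
M⁻¹ · (9/5, -1, -37/5)ᵀ = (0, -4, 3)ᵀ

p = (0, -4, 3)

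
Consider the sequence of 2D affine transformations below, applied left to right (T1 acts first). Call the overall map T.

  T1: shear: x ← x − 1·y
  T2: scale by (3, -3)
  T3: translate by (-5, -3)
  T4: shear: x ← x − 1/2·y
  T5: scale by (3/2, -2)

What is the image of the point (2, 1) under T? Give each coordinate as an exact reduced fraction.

T1 shear: x ← x − 1·y: (2, 1) → (1, 1)
T2 scale by (3, -3): (1, 1) → (3, -3)
T3 translate by (-5, -3): (3, -3) → (-2, -6)
T4 shear: x ← x − 1/2·y: (-2, -6) → (1, -6)
T5 scale by (3/2, -2): (1, -6) → (3/2, 12)

T(p) = (3/2, 12)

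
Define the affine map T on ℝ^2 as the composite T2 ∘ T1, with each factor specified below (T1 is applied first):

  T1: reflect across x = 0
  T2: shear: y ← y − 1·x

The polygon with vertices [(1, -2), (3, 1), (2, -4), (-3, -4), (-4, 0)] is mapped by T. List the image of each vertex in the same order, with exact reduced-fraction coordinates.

image vertices: (-1, -1), (-3, 4), (-2, -2), (3, -7), (4, -4)

T1 reflect across x = 0: (1, -2) → (-1, -2); (3, 1) → (-3, 1); (2, -4) → (-2, -4); (-3, -4) → (3, -4); (-4, 0) → (4, 0)
T2 shear: y ← y − 1·x: (-1, -2) → (-1, -1); (-3, 1) → (-3, 4); (-2, -4) → (-2, -2); (3, -4) → (3, -7); (4, 0) → (4, -4)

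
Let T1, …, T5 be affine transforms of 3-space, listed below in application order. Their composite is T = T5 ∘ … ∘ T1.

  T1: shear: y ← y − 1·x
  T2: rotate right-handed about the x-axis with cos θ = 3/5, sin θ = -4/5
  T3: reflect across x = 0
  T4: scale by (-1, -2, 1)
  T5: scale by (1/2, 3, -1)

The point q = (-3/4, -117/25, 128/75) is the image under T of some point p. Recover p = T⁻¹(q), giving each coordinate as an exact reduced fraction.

T1 = [1 0 0 0; -1 1 0 0; 0 0 1 0; 0 0 0 1]
T2·T1 = [1 0 0 0; -3/5 3/5 4/5 0; 4/5 -4/5 3/5 0; 0 0 0 1]
T3·…·T1 = [-1 0 0 0; -3/5 3/5 4/5 0; 4/5 -4/5 3/5 0; 0 0 0 1]
T4·…·T1 = [1 0 0 0; 6/5 -6/5 -8/5 0; 4/5 -4/5 3/5 0; 0 0 0 1]
T5·…·T1 = [1/2 0 0 0; 18/5 -18/5 -24/5 0; -4/5 4/5 -3/5 0; 0 0 0 1]
det M = 3; M⁻¹ = [2 0 0 0; 2 -1/10 4/5 0; 0 -2/15 -3/5 0; 0 0 0 1]
M⁻¹ · (-3/4, -117/25, 128/75)ᵀ = (-3/2, 1/3, -2/5)ᵀ

p = (-3/2, 1/3, -2/5)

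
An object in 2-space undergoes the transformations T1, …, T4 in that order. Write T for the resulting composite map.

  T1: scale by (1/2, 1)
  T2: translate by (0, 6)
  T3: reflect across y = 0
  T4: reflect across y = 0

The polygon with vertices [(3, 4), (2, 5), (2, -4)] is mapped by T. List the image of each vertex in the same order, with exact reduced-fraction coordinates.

image vertices: (3/2, 10), (1, 11), (1, 2)

T1 scale by (1/2, 1): (3, 4) → (3/2, 4); (2, 5) → (1, 5); (2, -4) → (1, -4)
T2 translate by (0, 6): (3/2, 4) → (3/2, 10); (1, 5) → (1, 11); (1, -4) → (1, 2)
T3 reflect across y = 0: (3/2, 10) → (3/2, -10); (1, 11) → (1, -11); (1, 2) → (1, -2)
T4 reflect across y = 0: (3/2, -10) → (3/2, 10); (1, -11) → (1, 11); (1, -2) → (1, 2)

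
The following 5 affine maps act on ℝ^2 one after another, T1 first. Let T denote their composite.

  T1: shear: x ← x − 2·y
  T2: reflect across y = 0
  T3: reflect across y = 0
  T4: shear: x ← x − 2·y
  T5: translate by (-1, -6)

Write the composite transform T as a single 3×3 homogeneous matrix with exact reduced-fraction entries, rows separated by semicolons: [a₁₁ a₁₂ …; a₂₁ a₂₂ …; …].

T1 = [1 -2 0; 0 1 0; 0 0 1]
T2·T1 = [1 -2 0; 0 -1 0; 0 0 1]
T3·…·T1 = [1 -2 0; 0 1 0; 0 0 1]
T4·…·T1 = [1 -4 0; 0 1 0; 0 0 1]
T5·…·T1 = [1 -4 -1; 0 1 -6; 0 0 1]

T = [1 -4 -1; 0 1 -6; 0 0 1]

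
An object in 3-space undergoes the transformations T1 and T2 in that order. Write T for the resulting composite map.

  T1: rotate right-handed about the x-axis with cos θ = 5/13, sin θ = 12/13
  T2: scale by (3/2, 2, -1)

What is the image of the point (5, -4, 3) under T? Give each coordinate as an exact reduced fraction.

T1 rotate right-handed about the x-axis with cos θ = 5/13, sin θ = 12/13: (5, -4, 3) → (5, -56/13, -33/13)
T2 scale by (3/2, 2, -1): (5, -56/13, -33/13) → (15/2, -112/13, 33/13)

T(p) = (15/2, -112/13, 33/13)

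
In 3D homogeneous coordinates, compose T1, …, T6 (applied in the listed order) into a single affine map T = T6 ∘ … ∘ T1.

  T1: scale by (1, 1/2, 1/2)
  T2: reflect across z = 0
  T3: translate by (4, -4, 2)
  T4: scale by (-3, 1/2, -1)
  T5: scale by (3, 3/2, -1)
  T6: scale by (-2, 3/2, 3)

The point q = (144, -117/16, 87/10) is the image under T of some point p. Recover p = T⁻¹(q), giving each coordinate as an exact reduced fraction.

T1 = [1 0 0 0; 0 1/2 0 0; 0 0 1/2 0; 0 0 0 1]
T2·T1 = [1 0 0 0; 0 1/2 0 0; 0 0 -1/2 0; 0 0 0 1]
T3·…·T1 = [1 0 0 4; 0 1/2 0 -4; 0 0 -1/2 2; 0 0 0 1]
T4·…·T1 = [-3 0 0 -12; 0 1/4 0 -2; 0 0 1/2 -2; 0 0 0 1]
T5·…·T1 = [-9 0 0 -36; 0 3/8 0 -3; 0 0 -1/2 2; 0 0 0 1]
T6·…·T1 = [18 0 0 72; 0 9/16 0 -9/2; 0 0 -3/2 6; 0 0 0 1]
det M = -243/16; M⁻¹ = [1/18 0 0 -4; 0 16/9 0 8; 0 0 -2/3 4; 0 0 0 1]
M⁻¹ · (144, -117/16, 87/10)ᵀ = (4, -5, -9/5)ᵀ

p = (4, -5, -9/5)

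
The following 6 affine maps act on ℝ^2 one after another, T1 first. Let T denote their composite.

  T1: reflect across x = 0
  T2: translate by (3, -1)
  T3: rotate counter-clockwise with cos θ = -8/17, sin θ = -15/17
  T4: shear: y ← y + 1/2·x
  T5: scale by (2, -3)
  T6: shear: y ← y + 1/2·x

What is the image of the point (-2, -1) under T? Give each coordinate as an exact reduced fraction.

T1 reflect across x = 0: (-2, -1) → (2, -1)
T2 translate by (3, -1): (2, -1) → (5, -2)
T3 rotate counter-clockwise with cos θ = -8/17, sin θ = -15/17: (5, -2) → (-70/17, -59/17)
T4 shear: y ← y + 1/2·x: (-70/17, -59/17) → (-70/17, -94/17)
T5 scale by (2, -3): (-70/17, -94/17) → (-140/17, 282/17)
T6 shear: y ← y + 1/2·x: (-140/17, 282/17) → (-140/17, 212/17)

T(p) = (-140/17, 212/17)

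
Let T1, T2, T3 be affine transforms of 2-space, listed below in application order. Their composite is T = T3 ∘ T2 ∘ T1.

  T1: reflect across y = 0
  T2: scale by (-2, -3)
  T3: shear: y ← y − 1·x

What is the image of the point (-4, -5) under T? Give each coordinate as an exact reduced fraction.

T1 reflect across y = 0: (-4, -5) → (-4, 5)
T2 scale by (-2, -3): (-4, 5) → (8, -15)
T3 shear: y ← y − 1·x: (8, -15) → (8, -23)

T(p) = (8, -23)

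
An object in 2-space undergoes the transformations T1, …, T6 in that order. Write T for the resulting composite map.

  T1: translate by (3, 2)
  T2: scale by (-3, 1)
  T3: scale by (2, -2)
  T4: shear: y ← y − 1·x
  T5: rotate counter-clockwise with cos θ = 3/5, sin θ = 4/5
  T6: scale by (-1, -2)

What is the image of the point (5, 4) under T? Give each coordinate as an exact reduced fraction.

T(p) = (288/5, 168/5)

T1 translate by (3, 2): (5, 4) → (8, 6)
T2 scale by (-3, 1): (8, 6) → (-24, 6)
T3 scale by (2, -2): (-24, 6) → (-48, -12)
T4 shear: y ← y − 1·x: (-48, -12) → (-48, 36)
T5 rotate counter-clockwise with cos θ = 3/5, sin θ = 4/5: (-48, 36) → (-288/5, -84/5)
T6 scale by (-1, -2): (-288/5, -84/5) → (288/5, 168/5)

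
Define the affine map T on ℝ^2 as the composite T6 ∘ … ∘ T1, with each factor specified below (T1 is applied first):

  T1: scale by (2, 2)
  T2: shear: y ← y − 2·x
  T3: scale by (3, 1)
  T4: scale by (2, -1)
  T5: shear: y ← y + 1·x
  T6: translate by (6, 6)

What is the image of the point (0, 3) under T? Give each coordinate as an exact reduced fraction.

T1 scale by (2, 2): (0, 3) → (0, 6)
T2 shear: y ← y − 2·x: (0, 6) → (0, 6)
T3 scale by (3, 1): (0, 6) → (0, 6)
T4 scale by (2, -1): (0, 6) → (0, -6)
T5 shear: y ← y + 1·x: (0, -6) → (0, -6)
T6 translate by (6, 6): (0, -6) → (6, 0)

T(p) = (6, 0)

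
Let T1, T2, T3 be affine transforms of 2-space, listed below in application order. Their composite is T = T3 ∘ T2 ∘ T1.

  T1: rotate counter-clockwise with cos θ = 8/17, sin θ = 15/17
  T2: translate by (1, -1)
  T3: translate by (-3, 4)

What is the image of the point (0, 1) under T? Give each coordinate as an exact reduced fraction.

T1 rotate counter-clockwise with cos θ = 8/17, sin θ = 15/17: (0, 1) → (-15/17, 8/17)
T2 translate by (1, -1): (-15/17, 8/17) → (2/17, -9/17)
T3 translate by (-3, 4): (2/17, -9/17) → (-49/17, 59/17)

T(p) = (-49/17, 59/17)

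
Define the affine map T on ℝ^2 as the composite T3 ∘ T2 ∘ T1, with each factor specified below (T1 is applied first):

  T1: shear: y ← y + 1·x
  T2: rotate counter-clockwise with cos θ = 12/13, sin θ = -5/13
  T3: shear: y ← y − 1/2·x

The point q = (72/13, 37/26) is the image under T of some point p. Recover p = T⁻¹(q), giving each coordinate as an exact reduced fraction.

p = (7/2, 5/2)

T1 = [1 0 0; 1 1 0; 0 0 1]
T2·T1 = [17/13 5/13 0; 7/13 12/13 0; 0 0 1]
T3·…·T1 = [17/13 5/13 0; -3/26 19/26 0; 0 0 1]
det M = 1; M⁻¹ = [19/26 -5/13 0; 3/26 17/13 0; 0 0 1]
M⁻¹ · (72/13, 37/26)ᵀ = (7/2, 5/2)ᵀ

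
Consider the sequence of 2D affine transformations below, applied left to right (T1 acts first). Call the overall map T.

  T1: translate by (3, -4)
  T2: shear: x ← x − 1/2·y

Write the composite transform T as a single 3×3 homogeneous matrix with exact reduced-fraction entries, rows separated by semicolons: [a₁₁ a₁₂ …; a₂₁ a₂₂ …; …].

T1 = [1 0 3; 0 1 -4; 0 0 1]
T2·T1 = [1 -1/2 5; 0 1 -4; 0 0 1]

T = [1 -1/2 5; 0 1 -4; 0 0 1]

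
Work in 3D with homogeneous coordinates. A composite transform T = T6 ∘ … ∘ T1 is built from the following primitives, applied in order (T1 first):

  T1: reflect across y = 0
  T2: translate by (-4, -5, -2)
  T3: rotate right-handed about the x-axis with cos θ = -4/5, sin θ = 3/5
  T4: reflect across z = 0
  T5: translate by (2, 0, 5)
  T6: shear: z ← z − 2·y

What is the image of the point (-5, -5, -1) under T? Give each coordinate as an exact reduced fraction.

T(p) = (-7, 9/5, -1)

T1 reflect across y = 0: (-5, -5, -1) → (-5, 5, -1)
T2 translate by (-4, -5, -2): (-5, 5, -1) → (-9, 0, -3)
T3 rotate right-handed about the x-axis with cos θ = -4/5, sin θ = 3/5: (-9, 0, -3) → (-9, 9/5, 12/5)
T4 reflect across z = 0: (-9, 9/5, 12/5) → (-9, 9/5, -12/5)
T5 translate by (2, 0, 5): (-9, 9/5, -12/5) → (-7, 9/5, 13/5)
T6 shear: z ← z − 2·y: (-7, 9/5, 13/5) → (-7, 9/5, -1)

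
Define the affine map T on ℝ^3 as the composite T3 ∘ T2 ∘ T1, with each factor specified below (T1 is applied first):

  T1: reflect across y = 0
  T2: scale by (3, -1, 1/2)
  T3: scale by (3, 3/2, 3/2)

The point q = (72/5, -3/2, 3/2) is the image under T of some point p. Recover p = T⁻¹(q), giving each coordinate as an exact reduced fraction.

T1 = [1 0 0 0; 0 -1 0 0; 0 0 1 0; 0 0 0 1]
T2·T1 = [3 0 0 0; 0 1 0 0; 0 0 1/2 0; 0 0 0 1]
T3·…·T1 = [9 0 0 0; 0 3/2 0 0; 0 0 3/4 0; 0 0 0 1]
det M = 81/8; M⁻¹ = [1/9 0 0 0; 0 2/3 0 0; 0 0 4/3 0; 0 0 0 1]
M⁻¹ · (72/5, -3/2, 3/2)ᵀ = (8/5, -1, 2)ᵀ

p = (8/5, -1, 2)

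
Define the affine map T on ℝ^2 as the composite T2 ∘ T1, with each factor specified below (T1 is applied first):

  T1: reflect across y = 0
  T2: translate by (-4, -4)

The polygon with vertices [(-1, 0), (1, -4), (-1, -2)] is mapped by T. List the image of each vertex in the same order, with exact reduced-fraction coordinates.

T1 reflect across y = 0: (-1, 0) → (-1, 0); (1, -4) → (1, 4); (-1, -2) → (-1, 2)
T2 translate by (-4, -4): (-1, 0) → (-5, -4); (1, 4) → (-3, 0); (-1, 2) → (-5, -2)

image vertices: (-5, -4), (-3, 0), (-5, -2)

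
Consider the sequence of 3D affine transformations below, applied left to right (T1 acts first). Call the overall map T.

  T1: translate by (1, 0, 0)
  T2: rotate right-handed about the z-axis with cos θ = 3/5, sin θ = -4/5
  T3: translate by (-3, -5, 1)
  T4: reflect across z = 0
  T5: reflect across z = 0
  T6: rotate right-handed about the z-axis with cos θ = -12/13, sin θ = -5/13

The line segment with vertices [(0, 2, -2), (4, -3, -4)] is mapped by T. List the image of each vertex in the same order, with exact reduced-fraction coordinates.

image vertices: (-67/65, 296/65, -1), (-126/65, 708/65, -3)

T1 translate by (1, 0, 0): (0, 2, -2) → (1, 2, -2); (4, -3, -4) → (5, -3, -4)
T2 rotate right-handed about the z-axis with cos θ = 3/5, sin θ = -4/5: (1, 2, -2) → (11/5, 2/5, -2); (5, -3, -4) → (3/5, -29/5, -4)
T3 translate by (-3, -5, 1): (11/5, 2/5, -2) → (-4/5, -23/5, -1); (3/5, -29/5, -4) → (-12/5, -54/5, -3)
T4 reflect across z = 0: (-4/5, -23/5, -1) → (-4/5, -23/5, 1); (-12/5, -54/5, -3) → (-12/5, -54/5, 3)
T5 reflect across z = 0: (-4/5, -23/5, 1) → (-4/5, -23/5, -1); (-12/5, -54/5, 3) → (-12/5, -54/5, -3)
T6 rotate right-handed about the z-axis with cos θ = -12/13, sin θ = -5/13: (-4/5, -23/5, -1) → (-67/65, 296/65, -1); (-12/5, -54/5, -3) → (-126/65, 708/65, -3)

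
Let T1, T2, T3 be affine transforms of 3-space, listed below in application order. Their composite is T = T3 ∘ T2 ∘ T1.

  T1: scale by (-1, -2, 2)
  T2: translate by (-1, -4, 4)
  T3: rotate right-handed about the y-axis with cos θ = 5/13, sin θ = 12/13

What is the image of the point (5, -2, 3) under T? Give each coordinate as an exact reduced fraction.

T1 scale by (-1, -2, 2): (5, -2, 3) → (-5, 4, 6)
T2 translate by (-1, -4, 4): (-5, 4, 6) → (-6, 0, 10)
T3 rotate right-handed about the y-axis with cos θ = 5/13, sin θ = 12/13: (-6, 0, 10) → (90/13, 0, 122/13)

T(p) = (90/13, 0, 122/13)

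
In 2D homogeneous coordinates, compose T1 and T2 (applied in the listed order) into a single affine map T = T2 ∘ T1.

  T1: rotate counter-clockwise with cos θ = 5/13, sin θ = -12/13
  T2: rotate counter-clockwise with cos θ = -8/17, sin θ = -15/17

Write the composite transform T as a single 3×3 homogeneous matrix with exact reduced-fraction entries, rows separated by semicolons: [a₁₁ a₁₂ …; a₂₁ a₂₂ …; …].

T1 = [5/13 12/13 0; -12/13 5/13 0; 0 0 1]
T2·T1 = [-220/221 -21/221 0; 21/221 -220/221 0; 0 0 1]

T = [-220/221 -21/221 0; 21/221 -220/221 0; 0 0 1]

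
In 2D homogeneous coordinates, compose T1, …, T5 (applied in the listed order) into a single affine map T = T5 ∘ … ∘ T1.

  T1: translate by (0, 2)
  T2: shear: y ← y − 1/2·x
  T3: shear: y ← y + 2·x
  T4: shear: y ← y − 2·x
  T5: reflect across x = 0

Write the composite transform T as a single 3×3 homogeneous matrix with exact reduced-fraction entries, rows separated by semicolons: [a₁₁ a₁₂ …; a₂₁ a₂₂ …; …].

T1 = [1 0 0; 0 1 2; 0 0 1]
T2·T1 = [1 0 0; -1/2 1 2; 0 0 1]
T3·…·T1 = [1 0 0; 3/2 1 2; 0 0 1]
T4·…·T1 = [1 0 0; -1/2 1 2; 0 0 1]
T5·…·T1 = [-1 0 0; -1/2 1 2; 0 0 1]

T = [-1 0 0; -1/2 1 2; 0 0 1]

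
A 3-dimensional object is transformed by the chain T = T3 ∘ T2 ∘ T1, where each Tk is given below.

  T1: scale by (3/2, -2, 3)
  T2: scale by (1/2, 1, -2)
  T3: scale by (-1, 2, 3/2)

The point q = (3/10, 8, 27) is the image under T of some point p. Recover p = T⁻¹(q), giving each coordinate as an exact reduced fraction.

T1 = [3/2 0 0 0; 0 -2 0 0; 0 0 3 0; 0 0 0 1]
T2·T1 = [3/4 0 0 0; 0 -2 0 0; 0 0 -6 0; 0 0 0 1]
T3·…·T1 = [-3/4 0 0 0; 0 -4 0 0; 0 0 -9 0; 0 0 0 1]
det M = -27; M⁻¹ = [-4/3 0 0 0; 0 -1/4 0 0; 0 0 -1/9 0; 0 0 0 1]
M⁻¹ · (3/10, 8, 27)ᵀ = (-2/5, -2, -3)ᵀ

p = (-2/5, -2, -3)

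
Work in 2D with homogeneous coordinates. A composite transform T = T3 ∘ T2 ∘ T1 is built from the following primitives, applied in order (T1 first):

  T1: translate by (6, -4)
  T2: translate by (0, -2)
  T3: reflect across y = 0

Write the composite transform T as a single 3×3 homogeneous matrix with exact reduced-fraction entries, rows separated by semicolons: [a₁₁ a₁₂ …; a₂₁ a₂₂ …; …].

T = [1 0 6; 0 -1 6; 0 0 1]

T1 = [1 0 6; 0 1 -4; 0 0 1]
T2·T1 = [1 0 6; 0 1 -6; 0 0 1]
T3·…·T1 = [1 0 6; 0 -1 6; 0 0 1]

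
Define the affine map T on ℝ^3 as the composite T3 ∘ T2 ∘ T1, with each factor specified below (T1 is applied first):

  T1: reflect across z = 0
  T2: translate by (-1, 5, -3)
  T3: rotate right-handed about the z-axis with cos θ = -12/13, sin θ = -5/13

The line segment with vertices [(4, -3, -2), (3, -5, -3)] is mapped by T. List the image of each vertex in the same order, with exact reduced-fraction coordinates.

T1 reflect across z = 0: (4, -3, -2) → (4, -3, 2); (3, -5, -3) → (3, -5, 3)
T2 translate by (-1, 5, -3): (4, -3, 2) → (3, 2, -1); (3, -5, 3) → (2, 0, 0)
T3 rotate right-handed about the z-axis with cos θ = -12/13, sin θ = -5/13: (3, 2, -1) → (-2, -3, -1); (2, 0, 0) → (-24/13, -10/13, 0)

image vertices: (-2, -3, -1), (-24/13, -10/13, 0)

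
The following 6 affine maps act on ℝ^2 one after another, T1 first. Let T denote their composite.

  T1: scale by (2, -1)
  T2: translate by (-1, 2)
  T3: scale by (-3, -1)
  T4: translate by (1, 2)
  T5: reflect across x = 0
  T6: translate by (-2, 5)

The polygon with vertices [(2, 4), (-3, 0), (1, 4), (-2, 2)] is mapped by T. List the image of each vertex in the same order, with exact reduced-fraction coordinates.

image vertices: (6, 9), (-24, 5), (0, 9), (-18, 7)

T1 scale by (2, -1): (2, 4) → (4, -4); (-3, 0) → (-6, 0); (1, 4) → (2, -4); (-2, 2) → (-4, -2)
T2 translate by (-1, 2): (4, -4) → (3, -2); (-6, 0) → (-7, 2); (2, -4) → (1, -2); (-4, -2) → (-5, 0)
T3 scale by (-3, -1): (3, -2) → (-9, 2); (-7, 2) → (21, -2); (1, -2) → (-3, 2); (-5, 0) → (15, 0)
T4 translate by (1, 2): (-9, 2) → (-8, 4); (21, -2) → (22, 0); (-3, 2) → (-2, 4); (15, 0) → (16, 2)
T5 reflect across x = 0: (-8, 4) → (8, 4); (22, 0) → (-22, 0); (-2, 4) → (2, 4); (16, 2) → (-16, 2)
T6 translate by (-2, 5): (8, 4) → (6, 9); (-22, 0) → (-24, 5); (2, 4) → (0, 9); (-16, 2) → (-18, 7)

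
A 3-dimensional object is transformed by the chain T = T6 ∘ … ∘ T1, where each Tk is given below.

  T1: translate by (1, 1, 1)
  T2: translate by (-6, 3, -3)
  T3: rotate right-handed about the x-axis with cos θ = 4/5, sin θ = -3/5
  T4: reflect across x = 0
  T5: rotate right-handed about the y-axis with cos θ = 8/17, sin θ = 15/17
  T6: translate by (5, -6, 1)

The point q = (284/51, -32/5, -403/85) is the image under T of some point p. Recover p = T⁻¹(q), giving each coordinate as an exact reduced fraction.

T1 = [1 0 0 1; 0 1 0 1; 0 0 1 1; 0 0 0 1]
T2·T1 = [1 0 0 -5; 0 1 0 4; 0 0 1 -2; 0 0 0 1]
T3·…·T1 = [1 0 0 -5; 0 4/5 3/5 2; 0 -3/5 4/5 -4; 0 0 0 1]
T4·…·T1 = [-1 0 0 5; 0 4/5 3/5 2; 0 -3/5 4/5 -4; 0 0 0 1]
T5·…·T1 = [-8/17 -9/17 12/17 -20/17; 0 4/5 3/5 2; 15/17 -24/85 32/85 -107/17; 0 0 0 1]
T6·…·T1 = [-8/17 -9/17 12/17 65/17; 0 4/5 3/5 -4; 15/17 -24/85 32/85 -90/17; 0 0 0 1]
det M = -1; M⁻¹ = [-8/17 0 15/17 110/17; -9/17 4/5 -24/85 317/85; 12/17 3/5 32/85 144/85; 0 0 0 1]
M⁻¹ · (284/51, -32/5, -403/85)ᵀ = (-1/3, -3, 0)ᵀ

p = (-1/3, -3, 0)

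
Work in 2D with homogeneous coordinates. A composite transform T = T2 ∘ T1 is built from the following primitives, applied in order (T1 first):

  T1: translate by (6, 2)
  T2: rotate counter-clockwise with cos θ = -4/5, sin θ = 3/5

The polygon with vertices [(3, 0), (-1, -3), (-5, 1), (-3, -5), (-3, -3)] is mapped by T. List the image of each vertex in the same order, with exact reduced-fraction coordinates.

T1 translate by (6, 2): (3, 0) → (9, 2); (-1, -3) → (5, -1); (-5, 1) → (1, 3); (-3, -5) → (3, -3); (-3, -3) → (3, -1)
T2 rotate counter-clockwise with cos θ = -4/5, sin θ = 3/5: (9, 2) → (-42/5, 19/5); (5, -1) → (-17/5, 19/5); (1, 3) → (-13/5, -9/5); (3, -3) → (-3/5, 21/5); (3, -1) → (-9/5, 13/5)

image vertices: (-42/5, 19/5), (-17/5, 19/5), (-13/5, -9/5), (-3/5, 21/5), (-9/5, 13/5)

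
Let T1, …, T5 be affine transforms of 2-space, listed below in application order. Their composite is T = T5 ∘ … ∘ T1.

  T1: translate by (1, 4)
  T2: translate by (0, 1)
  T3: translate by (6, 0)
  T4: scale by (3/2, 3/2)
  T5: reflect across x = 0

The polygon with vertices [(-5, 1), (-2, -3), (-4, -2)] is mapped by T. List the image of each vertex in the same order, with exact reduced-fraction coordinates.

image vertices: (-3, 9), (-15/2, 3), (-9/2, 9/2)

T1 translate by (1, 4): (-5, 1) → (-4, 5); (-2, -3) → (-1, 1); (-4, -2) → (-3, 2)
T2 translate by (0, 1): (-4, 5) → (-4, 6); (-1, 1) → (-1, 2); (-3, 2) → (-3, 3)
T3 translate by (6, 0): (-4, 6) → (2, 6); (-1, 2) → (5, 2); (-3, 3) → (3, 3)
T4 scale by (3/2, 3/2): (2, 6) → (3, 9); (5, 2) → (15/2, 3); (3, 3) → (9/2, 9/2)
T5 reflect across x = 0: (3, 9) → (-3, 9); (15/2, 3) → (-15/2, 3); (9/2, 9/2) → (-9/2, 9/2)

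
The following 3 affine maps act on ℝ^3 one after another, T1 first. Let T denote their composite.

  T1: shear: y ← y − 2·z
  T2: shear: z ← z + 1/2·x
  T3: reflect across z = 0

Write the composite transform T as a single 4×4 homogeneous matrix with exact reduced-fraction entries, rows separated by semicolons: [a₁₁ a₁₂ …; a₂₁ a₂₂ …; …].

T = [1 0 0 0; 0 1 -2 0; -1/2 0 -1 0; 0 0 0 1]

T1 = [1 0 0 0; 0 1 -2 0; 0 0 1 0; 0 0 0 1]
T2·T1 = [1 0 0 0; 0 1 -2 0; 1/2 0 1 0; 0 0 0 1]
T3·…·T1 = [1 0 0 0; 0 1 -2 0; -1/2 0 -1 0; 0 0 0 1]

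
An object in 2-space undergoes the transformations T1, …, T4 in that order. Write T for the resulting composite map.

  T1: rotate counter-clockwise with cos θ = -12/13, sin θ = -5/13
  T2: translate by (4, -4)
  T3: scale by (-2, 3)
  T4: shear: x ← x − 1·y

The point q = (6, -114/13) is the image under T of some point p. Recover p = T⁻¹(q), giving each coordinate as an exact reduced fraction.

T1 = [-12/13 5/13 0; -5/13 -12/13 0; 0 0 1]
T2·T1 = [-12/13 5/13 4; -5/13 -12/13 -4; 0 0 1]
T3·…·T1 = [24/13 -10/13 -8; -15/13 -36/13 -12; 0 0 1]
T4·…·T1 = [3 2 4; -15/13 -36/13 -12; 0 0 1]
det M = -6; M⁻¹ = [6/13 1/3 28/13; -5/26 -1/2 -68/13; 0 0 1]
M⁻¹ · (6, -114/13)ᵀ = (2, -2)ᵀ

p = (2, -2)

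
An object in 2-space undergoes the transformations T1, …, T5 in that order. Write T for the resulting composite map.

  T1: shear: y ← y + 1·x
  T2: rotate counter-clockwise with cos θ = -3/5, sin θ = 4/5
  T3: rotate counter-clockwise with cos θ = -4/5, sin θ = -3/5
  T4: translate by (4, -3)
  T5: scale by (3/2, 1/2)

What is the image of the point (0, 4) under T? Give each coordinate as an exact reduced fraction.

T1 shear: y ← y + 1·x: (0, 4) → (0, 4)
T2 rotate counter-clockwise with cos θ = -3/5, sin θ = 4/5: (0, 4) → (-16/5, -12/5)
T3 rotate counter-clockwise with cos θ = -4/5, sin θ = -3/5: (-16/5, -12/5) → (28/25, 96/25)
T4 translate by (4, -3): (28/25, 96/25) → (128/25, 21/25)
T5 scale by (3/2, 1/2): (128/25, 21/25) → (192/25, 21/50)

T(p) = (192/25, 21/50)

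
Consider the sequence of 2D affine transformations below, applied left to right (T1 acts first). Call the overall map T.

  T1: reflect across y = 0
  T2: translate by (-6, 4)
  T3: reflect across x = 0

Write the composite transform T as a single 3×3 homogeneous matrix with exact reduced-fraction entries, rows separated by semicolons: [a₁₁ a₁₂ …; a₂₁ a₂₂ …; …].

T = [-1 0 6; 0 -1 4; 0 0 1]

T1 = [1 0 0; 0 -1 0; 0 0 1]
T2·T1 = [1 0 -6; 0 -1 4; 0 0 1]
T3·…·T1 = [-1 0 6; 0 -1 4; 0 0 1]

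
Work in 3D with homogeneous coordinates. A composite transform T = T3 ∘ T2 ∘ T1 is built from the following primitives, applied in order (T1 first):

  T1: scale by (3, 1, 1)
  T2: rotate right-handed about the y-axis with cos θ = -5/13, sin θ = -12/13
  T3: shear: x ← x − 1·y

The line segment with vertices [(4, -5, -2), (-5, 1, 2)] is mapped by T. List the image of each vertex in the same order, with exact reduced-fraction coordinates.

image vertices: (29/13, -5, 154/13), (38/13, 1, -190/13)

T1 scale by (3, 1, 1): (4, -5, -2) → (12, -5, -2); (-5, 1, 2) → (-15, 1, 2)
T2 rotate right-handed about the y-axis with cos θ = -5/13, sin θ = -12/13: (12, -5, -2) → (-36/13, -5, 154/13); (-15, 1, 2) → (51/13, 1, -190/13)
T3 shear: x ← x − 1·y: (-36/13, -5, 154/13) → (29/13, -5, 154/13); (51/13, 1, -190/13) → (38/13, 1, -190/13)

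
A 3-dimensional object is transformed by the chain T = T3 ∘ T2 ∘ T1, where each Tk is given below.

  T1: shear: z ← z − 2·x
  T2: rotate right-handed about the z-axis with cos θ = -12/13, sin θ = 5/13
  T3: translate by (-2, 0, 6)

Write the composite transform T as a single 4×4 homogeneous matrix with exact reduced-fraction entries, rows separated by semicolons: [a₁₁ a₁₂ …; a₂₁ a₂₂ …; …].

T = [-12/13 -5/13 0 -2; 5/13 -12/13 0 0; -2 0 1 6; 0 0 0 1]

T1 = [1 0 0 0; 0 1 0 0; -2 0 1 0; 0 0 0 1]
T2·T1 = [-12/13 -5/13 0 0; 5/13 -12/13 0 0; -2 0 1 0; 0 0 0 1]
T3·…·T1 = [-12/13 -5/13 0 -2; 5/13 -12/13 0 0; -2 0 1 6; 0 0 0 1]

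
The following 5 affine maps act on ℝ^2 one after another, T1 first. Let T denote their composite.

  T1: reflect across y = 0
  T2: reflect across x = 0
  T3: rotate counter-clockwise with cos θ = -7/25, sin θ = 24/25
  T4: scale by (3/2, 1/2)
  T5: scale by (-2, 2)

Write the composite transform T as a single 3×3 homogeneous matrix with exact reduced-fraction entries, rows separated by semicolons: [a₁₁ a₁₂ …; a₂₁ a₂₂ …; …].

T1 = [1 0 0; 0 -1 0; 0 0 1]
T2·T1 = [-1 0 0; 0 -1 0; 0 0 1]
T3·…·T1 = [7/25 24/25 0; -24/25 7/25 0; 0 0 1]
T4·…·T1 = [21/50 36/25 0; -12/25 7/50 0; 0 0 1]
T5·…·T1 = [-21/25 -72/25 0; -24/25 7/25 0; 0 0 1]

T = [-21/25 -72/25 0; -24/25 7/25 0; 0 0 1]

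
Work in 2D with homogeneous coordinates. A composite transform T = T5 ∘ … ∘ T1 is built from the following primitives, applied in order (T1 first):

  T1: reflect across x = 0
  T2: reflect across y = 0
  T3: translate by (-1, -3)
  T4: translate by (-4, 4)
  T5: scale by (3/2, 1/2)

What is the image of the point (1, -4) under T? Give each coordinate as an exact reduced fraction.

T(p) = (-9, 5/2)

T1 reflect across x = 0: (1, -4) → (-1, -4)
T2 reflect across y = 0: (-1, -4) → (-1, 4)
T3 translate by (-1, -3): (-1, 4) → (-2, 1)
T4 translate by (-4, 4): (-2, 1) → (-6, 5)
T5 scale by (3/2, 1/2): (-6, 5) → (-9, 5/2)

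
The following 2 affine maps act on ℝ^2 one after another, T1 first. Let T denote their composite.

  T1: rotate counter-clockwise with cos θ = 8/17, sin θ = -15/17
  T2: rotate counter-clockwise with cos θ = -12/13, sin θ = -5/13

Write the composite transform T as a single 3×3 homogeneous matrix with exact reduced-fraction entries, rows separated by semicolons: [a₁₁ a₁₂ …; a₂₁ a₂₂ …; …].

T1 = [8/17 15/17 0; -15/17 8/17 0; 0 0 1]
T2·T1 = [-171/221 -140/221 0; 140/221 -171/221 0; 0 0 1]

T = [-171/221 -140/221 0; 140/221 -171/221 0; 0 0 1]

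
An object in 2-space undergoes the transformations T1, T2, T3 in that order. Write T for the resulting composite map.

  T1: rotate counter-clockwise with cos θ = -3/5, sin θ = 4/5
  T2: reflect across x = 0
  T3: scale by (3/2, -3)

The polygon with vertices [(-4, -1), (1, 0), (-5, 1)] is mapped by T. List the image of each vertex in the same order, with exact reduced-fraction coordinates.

image vertices: (-24/5, 39/5), (9/10, -12/5), (-33/10, 69/5)

T1 rotate counter-clockwise with cos θ = -3/5, sin θ = 4/5: (-4, -1) → (16/5, -13/5); (1, 0) → (-3/5, 4/5); (-5, 1) → (11/5, -23/5)
T2 reflect across x = 0: (16/5, -13/5) → (-16/5, -13/5); (-3/5, 4/5) → (3/5, 4/5); (11/5, -23/5) → (-11/5, -23/5)
T3 scale by (3/2, -3): (-16/5, -13/5) → (-24/5, 39/5); (3/5, 4/5) → (9/10, -12/5); (-11/5, -23/5) → (-33/10, 69/5)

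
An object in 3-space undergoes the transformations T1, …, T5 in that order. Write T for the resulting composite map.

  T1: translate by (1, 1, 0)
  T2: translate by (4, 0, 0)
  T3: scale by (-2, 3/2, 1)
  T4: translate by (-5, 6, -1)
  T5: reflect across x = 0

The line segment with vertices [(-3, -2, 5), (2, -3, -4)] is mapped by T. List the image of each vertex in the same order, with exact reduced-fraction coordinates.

image vertices: (9, 9/2, 4), (19, 3, -5)

T1 translate by (1, 1, 0): (-3, -2, 5) → (-2, -1, 5); (2, -3, -4) → (3, -2, -4)
T2 translate by (4, 0, 0): (-2, -1, 5) → (2, -1, 5); (3, -2, -4) → (7, -2, -4)
T3 scale by (-2, 3/2, 1): (2, -1, 5) → (-4, -3/2, 5); (7, -2, -4) → (-14, -3, -4)
T4 translate by (-5, 6, -1): (-4, -3/2, 5) → (-9, 9/2, 4); (-14, -3, -4) → (-19, 3, -5)
T5 reflect across x = 0: (-9, 9/2, 4) → (9, 9/2, 4); (-19, 3, -5) → (19, 3, -5)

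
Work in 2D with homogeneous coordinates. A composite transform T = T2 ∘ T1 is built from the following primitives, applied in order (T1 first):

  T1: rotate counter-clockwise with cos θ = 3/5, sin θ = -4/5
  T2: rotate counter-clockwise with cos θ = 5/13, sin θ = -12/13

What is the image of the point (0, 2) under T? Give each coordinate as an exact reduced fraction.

T(p) = (112/65, -66/65)

T1 rotate counter-clockwise with cos θ = 3/5, sin θ = -4/5: (0, 2) → (8/5, 6/5)
T2 rotate counter-clockwise with cos θ = 5/13, sin θ = -12/13: (8/5, 6/5) → (112/65, -66/65)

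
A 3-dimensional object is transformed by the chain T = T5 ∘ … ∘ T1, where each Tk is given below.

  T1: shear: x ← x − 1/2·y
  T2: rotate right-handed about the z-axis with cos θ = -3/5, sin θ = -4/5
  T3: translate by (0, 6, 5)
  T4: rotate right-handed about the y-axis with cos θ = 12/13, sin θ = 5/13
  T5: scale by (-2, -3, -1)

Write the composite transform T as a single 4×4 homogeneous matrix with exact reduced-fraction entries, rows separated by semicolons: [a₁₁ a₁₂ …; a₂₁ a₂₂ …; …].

T = [72/65 -132/65 -10/13 -50/13; 12/5 3/5 0 -18; -3/13 11/26 -12/13 -60/13; 0 0 0 1]

T1 = [1 -1/2 0 0; 0 1 0 0; 0 0 1 0; 0 0 0 1]
T2·T1 = [-3/5 11/10 0 0; -4/5 -1/5 0 0; 0 0 1 0; 0 0 0 1]
T3·…·T1 = [-3/5 11/10 0 0; -4/5 -1/5 0 6; 0 0 1 5; 0 0 0 1]
T4·…·T1 = [-36/65 66/65 5/13 25/13; -4/5 -1/5 0 6; 3/13 -11/26 12/13 60/13; 0 0 0 1]
T5·…·T1 = [72/65 -132/65 -10/13 -50/13; 12/5 3/5 0 -18; -3/13 11/26 -12/13 -60/13; 0 0 0 1]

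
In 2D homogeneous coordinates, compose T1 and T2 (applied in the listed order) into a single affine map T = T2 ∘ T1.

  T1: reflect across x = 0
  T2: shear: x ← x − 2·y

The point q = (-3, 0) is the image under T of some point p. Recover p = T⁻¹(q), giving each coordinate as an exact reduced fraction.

T1 = [-1 0 0; 0 1 0; 0 0 1]
T2·T1 = [-1 -2 0; 0 1 0; 0 0 1]
det M = -1; M⁻¹ = [-1 -2 0; 0 1 0; 0 0 1]
M⁻¹ · (-3, 0)ᵀ = (3, 0)ᵀ

p = (3, 0)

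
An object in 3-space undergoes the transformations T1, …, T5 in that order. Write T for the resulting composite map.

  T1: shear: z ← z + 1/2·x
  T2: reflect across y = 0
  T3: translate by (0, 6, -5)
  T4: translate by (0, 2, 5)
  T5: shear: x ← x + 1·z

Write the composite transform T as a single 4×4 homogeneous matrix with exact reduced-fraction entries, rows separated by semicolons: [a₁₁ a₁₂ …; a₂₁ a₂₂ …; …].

T1 = [1 0 0 0; 0 1 0 0; 1/2 0 1 0; 0 0 0 1]
T2·T1 = [1 0 0 0; 0 -1 0 0; 1/2 0 1 0; 0 0 0 1]
T3·…·T1 = [1 0 0 0; 0 -1 0 6; 1/2 0 1 -5; 0 0 0 1]
T4·…·T1 = [1 0 0 0; 0 -1 0 8; 1/2 0 1 0; 0 0 0 1]
T5·…·T1 = [3/2 0 1 0; 0 -1 0 8; 1/2 0 1 0; 0 0 0 1]

T = [3/2 0 1 0; 0 -1 0 8; 1/2 0 1 0; 0 0 0 1]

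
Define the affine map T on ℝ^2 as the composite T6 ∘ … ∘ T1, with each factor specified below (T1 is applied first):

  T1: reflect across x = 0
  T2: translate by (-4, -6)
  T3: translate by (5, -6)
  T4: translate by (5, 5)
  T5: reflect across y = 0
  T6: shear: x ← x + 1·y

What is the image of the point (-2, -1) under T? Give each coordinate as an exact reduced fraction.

T(p) = (16, 8)

T1 reflect across x = 0: (-2, -1) → (2, -1)
T2 translate by (-4, -6): (2, -1) → (-2, -7)
T3 translate by (5, -6): (-2, -7) → (3, -13)
T4 translate by (5, 5): (3, -13) → (8, -8)
T5 reflect across y = 0: (8, -8) → (8, 8)
T6 shear: x ← x + 1·y: (8, 8) → (16, 8)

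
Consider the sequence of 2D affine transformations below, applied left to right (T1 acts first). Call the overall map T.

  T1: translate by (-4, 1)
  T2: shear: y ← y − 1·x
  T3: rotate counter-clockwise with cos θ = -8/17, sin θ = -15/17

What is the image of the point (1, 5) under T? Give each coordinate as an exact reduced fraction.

T(p) = (159/17, -27/17)

T1 translate by (-4, 1): (1, 5) → (-3, 6)
T2 shear: y ← y − 1·x: (-3, 6) → (-3, 9)
T3 rotate counter-clockwise with cos θ = -8/17, sin θ = -15/17: (-3, 9) → (159/17, -27/17)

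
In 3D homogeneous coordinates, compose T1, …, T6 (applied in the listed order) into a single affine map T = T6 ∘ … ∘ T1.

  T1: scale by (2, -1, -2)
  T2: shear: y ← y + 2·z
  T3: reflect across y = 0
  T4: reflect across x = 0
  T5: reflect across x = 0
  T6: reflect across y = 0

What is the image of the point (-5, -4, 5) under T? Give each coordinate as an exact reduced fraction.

T(p) = (-10, -16, -10)

T1 scale by (2, -1, -2): (-5, -4, 5) → (-10, 4, -10)
T2 shear: y ← y + 2·z: (-10, 4, -10) → (-10, -16, -10)
T3 reflect across y = 0: (-10, -16, -10) → (-10, 16, -10)
T4 reflect across x = 0: (-10, 16, -10) → (10, 16, -10)
T5 reflect across x = 0: (10, 16, -10) → (-10, 16, -10)
T6 reflect across y = 0: (-10, 16, -10) → (-10, -16, -10)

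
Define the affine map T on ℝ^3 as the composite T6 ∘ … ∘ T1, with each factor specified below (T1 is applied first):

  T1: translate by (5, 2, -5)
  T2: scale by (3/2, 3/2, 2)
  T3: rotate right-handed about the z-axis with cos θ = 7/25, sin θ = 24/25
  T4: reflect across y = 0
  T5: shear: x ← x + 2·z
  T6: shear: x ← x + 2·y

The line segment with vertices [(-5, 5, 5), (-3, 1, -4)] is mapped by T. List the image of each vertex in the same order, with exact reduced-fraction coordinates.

image vertices: (-399/25, -147/50, 0), (-1194/25, -207/50, -18)

T1 translate by (5, 2, -5): (-5, 5, 5) → (0, 7, 0); (-3, 1, -4) → (2, 3, -9)
T2 scale by (3/2, 3/2, 2): (0, 7, 0) → (0, 21/2, 0); (2, 3, -9) → (3, 9/2, -18)
T3 rotate right-handed about the z-axis with cos θ = 7/25, sin θ = 24/25: (0, 21/2, 0) → (-252/25, 147/50, 0); (3, 9/2, -18) → (-87/25, 207/50, -18)
T4 reflect across y = 0: (-252/25, 147/50, 0) → (-252/25, -147/50, 0); (-87/25, 207/50, -18) → (-87/25, -207/50, -18)
T5 shear: x ← x + 2·z: (-252/25, -147/50, 0) → (-252/25, -147/50, 0); (-87/25, -207/50, -18) → (-987/25, -207/50, -18)
T6 shear: x ← x + 2·y: (-252/25, -147/50, 0) → (-399/25, -147/50, 0); (-987/25, -207/50, -18) → (-1194/25, -207/50, -18)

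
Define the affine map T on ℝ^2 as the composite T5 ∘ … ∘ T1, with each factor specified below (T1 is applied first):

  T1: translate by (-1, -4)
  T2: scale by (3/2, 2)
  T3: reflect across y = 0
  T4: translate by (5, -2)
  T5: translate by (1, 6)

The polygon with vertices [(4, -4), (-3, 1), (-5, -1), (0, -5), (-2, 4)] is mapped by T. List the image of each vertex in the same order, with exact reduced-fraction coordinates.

T1 translate by (-1, -4): (4, -4) → (3, -8); (-3, 1) → (-4, -3); (-5, -1) → (-6, -5); (0, -5) → (-1, -9); (-2, 4) → (-3, 0)
T2 scale by (3/2, 2): (3, -8) → (9/2, -16); (-4, -3) → (-6, -6); (-6, -5) → (-9, -10); (-1, -9) → (-3/2, -18); (-3, 0) → (-9/2, 0)
T3 reflect across y = 0: (9/2, -16) → (9/2, 16); (-6, -6) → (-6, 6); (-9, -10) → (-9, 10); (-3/2, -18) → (-3/2, 18); (-9/2, 0) → (-9/2, 0)
T4 translate by (5, -2): (9/2, 16) → (19/2, 14); (-6, 6) → (-1, 4); (-9, 10) → (-4, 8); (-3/2, 18) → (7/2, 16); (-9/2, 0) → (1/2, -2)
T5 translate by (1, 6): (19/2, 14) → (21/2, 20); (-1, 4) → (0, 10); (-4, 8) → (-3, 14); (7/2, 16) → (9/2, 22); (1/2, -2) → (3/2, 4)

image vertices: (21/2, 20), (0, 10), (-3, 14), (9/2, 22), (3/2, 4)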